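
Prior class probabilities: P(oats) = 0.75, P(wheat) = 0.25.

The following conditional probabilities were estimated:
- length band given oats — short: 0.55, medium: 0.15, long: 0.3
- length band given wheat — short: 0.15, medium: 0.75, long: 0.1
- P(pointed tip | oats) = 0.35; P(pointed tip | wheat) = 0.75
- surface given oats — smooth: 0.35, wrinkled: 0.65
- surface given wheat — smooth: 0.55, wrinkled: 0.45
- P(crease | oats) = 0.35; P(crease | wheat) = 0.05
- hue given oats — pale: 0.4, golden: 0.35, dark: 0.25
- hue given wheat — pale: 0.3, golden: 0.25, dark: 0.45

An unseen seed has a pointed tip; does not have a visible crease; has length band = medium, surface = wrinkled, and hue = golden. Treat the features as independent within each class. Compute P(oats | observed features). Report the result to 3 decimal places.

oats: 0.75 × 0.15 × 0.35 × 0.65 × (1−0.35) × 0.35 = 0.005822578125
wheat: 0.25 × 0.75 × 0.75 × 0.45 × (1−0.05) × 0.25 = 0.015029296875
P(oats | x) = 0.005822578125 / 0.020851875 ≈ 0.279

0.279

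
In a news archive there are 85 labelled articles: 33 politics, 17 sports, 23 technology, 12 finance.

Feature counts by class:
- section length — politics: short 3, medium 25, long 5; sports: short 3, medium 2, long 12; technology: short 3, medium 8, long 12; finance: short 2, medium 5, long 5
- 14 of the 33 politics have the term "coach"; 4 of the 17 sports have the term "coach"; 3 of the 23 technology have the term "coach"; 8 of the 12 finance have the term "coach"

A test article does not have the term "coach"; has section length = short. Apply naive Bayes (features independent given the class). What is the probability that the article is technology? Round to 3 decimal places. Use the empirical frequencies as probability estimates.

politics: (33/85) × (3/33) × (19/33) ≈ 0.0203209
sports: (17/85) × (3/17) × (13/17) ≈ 0.0269896
technology: (23/85) × (3/23) × (20/23) ≈ 0.0306905
finance: (12/85) × (2/12) × (4/12) ≈ 0.00784314
P(technology | x) = 0.0306905 / 0.08584414 ≈ 0.358

0.358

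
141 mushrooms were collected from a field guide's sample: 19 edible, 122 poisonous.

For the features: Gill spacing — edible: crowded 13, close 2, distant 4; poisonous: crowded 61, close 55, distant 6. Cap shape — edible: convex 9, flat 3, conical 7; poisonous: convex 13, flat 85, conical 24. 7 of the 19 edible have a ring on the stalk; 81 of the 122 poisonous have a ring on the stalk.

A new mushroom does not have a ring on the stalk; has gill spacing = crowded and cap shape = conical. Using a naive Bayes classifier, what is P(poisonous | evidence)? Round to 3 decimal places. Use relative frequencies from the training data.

0.571

edible: (19/141) × (13/19) × (7/19) × (12/19) ≈ 0.0214534
poisonous: (122/141) × (61/122) × (24/122) × (41/122) ≈ 0.0286013
P(poisonous | x) = 0.0286013 / 0.0500547 ≈ 0.571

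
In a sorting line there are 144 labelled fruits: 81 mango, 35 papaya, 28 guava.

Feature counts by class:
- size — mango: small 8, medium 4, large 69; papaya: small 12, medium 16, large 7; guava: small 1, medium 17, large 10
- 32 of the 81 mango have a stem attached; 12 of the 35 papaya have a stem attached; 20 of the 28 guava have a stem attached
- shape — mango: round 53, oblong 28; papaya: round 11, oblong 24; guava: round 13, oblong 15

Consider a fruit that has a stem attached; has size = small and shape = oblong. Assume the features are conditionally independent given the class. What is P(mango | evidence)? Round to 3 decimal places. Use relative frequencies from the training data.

0.254

mango: (81/144) × (8/81) × (32/81) × (28/81) ≈ 0.00758692
papaya: (35/144) × (12/35) × (12/35) × (24/35) ≈ 0.0195918
guava: (28/144) × (1/28) × (20/28) × (15/28) ≈ 0.00265731
P(mango | x) = 0.00758692 / 0.02983603 ≈ 0.254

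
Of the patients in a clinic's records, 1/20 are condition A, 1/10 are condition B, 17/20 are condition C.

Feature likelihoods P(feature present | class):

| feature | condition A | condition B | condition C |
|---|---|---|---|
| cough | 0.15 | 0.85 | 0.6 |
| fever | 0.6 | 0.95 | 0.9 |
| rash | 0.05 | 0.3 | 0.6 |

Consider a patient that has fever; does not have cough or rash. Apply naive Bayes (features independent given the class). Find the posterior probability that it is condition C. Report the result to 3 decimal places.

0.782

condition A: 0.05 × (1−0.15) × 0.6 × (1−0.05) = 0.024225
condition B: 0.1 × (1−0.85) × 0.95 × (1−0.3) = 0.009975
condition C: 0.85 × (1−0.6) × 0.9 × (1−0.6) = 0.1224
P(condition C | x) = 0.1224 / 0.1566 ≈ 0.782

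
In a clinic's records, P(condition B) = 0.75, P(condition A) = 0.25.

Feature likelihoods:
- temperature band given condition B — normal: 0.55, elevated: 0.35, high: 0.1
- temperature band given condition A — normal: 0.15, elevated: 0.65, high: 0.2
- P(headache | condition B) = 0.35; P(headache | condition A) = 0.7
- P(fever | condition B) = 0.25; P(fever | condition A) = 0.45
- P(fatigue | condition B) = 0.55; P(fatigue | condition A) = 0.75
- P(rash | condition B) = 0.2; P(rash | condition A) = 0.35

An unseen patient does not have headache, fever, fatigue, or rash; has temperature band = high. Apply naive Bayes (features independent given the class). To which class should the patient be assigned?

condition B: 0.75 × 0.1 × (1−0.35) × (1−0.25) × (1−0.55) × (1−0.2) = 0.0131625
condition A: 0.25 × 0.2 × (1−0.7) × (1−0.45) × (1−0.75) × (1−0.35) = 0.001340625
Highest score → condition B.

condition B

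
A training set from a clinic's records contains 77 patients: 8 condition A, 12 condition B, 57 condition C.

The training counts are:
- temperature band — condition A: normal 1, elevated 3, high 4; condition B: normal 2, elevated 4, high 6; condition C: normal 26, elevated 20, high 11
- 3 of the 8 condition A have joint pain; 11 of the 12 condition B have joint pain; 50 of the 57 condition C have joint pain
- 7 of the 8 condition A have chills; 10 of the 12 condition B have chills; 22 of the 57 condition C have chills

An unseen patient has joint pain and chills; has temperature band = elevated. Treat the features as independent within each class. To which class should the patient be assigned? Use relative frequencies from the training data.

condition A: (8/77) × (3/8) × (3/8) × (7/8) ≈ 0.0127841
condition B: (12/77) × (4/12) × (11/12) × (10/12) ≈ 0.0396825
condition C: (57/77) × (20/57) × (50/57) × (22/57) ≈ 0.0879391
Highest score → condition C.

condition C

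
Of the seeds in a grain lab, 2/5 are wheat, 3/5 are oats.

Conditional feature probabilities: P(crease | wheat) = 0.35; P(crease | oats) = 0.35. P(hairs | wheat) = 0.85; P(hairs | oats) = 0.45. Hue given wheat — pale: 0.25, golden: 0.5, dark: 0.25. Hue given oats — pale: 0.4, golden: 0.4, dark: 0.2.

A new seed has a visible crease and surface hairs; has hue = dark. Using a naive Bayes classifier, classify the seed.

wheat

wheat: 0.4 × 0.35 × 0.85 × 0.25 = 0.02975
oats: 0.6 × 0.35 × 0.45 × 0.2 = 0.0189
Highest score → wheat.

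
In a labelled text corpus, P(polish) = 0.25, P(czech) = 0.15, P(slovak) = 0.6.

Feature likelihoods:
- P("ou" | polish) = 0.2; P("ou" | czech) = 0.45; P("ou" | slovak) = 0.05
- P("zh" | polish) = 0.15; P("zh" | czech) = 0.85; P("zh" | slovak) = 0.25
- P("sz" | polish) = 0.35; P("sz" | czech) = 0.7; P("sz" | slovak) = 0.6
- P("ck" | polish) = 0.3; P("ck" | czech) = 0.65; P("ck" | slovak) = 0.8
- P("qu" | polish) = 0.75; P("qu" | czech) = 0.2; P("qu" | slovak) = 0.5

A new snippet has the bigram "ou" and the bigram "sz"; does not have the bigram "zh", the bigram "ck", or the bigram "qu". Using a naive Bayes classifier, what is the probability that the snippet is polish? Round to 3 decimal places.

0.438

polish: 0.25 × 0.2 × (1−0.15) × 0.35 × (1−0.3) × (1−0.75) = 0.002603125
czech: 0.15 × 0.45 × (1−0.85) × 0.7 × (1−0.65) × (1−0.2) = 0.0019845
slovak: 0.6 × 0.05 × (1−0.25) × 0.6 × (1−0.8) × (1−0.5) = 0.00135
P(polish | x) = 0.002603125 / 0.005937625 ≈ 0.438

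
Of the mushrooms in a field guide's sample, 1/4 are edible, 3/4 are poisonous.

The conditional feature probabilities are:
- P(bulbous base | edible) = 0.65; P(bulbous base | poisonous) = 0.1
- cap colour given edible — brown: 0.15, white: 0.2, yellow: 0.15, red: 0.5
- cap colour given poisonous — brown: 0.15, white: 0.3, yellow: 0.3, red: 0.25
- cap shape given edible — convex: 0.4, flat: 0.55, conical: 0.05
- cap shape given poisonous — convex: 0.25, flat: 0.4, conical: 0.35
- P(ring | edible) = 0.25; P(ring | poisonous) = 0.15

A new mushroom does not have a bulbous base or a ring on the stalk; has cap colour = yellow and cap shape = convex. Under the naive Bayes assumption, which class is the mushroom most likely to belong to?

poisonous

edible: 0.25 × (1−0.65) × 0.15 × 0.4 × (1−0.25) = 0.0039375
poisonous: 0.75 × (1−0.1) × 0.3 × 0.25 × (1−0.15) = 0.04303125
Highest score → poisonous.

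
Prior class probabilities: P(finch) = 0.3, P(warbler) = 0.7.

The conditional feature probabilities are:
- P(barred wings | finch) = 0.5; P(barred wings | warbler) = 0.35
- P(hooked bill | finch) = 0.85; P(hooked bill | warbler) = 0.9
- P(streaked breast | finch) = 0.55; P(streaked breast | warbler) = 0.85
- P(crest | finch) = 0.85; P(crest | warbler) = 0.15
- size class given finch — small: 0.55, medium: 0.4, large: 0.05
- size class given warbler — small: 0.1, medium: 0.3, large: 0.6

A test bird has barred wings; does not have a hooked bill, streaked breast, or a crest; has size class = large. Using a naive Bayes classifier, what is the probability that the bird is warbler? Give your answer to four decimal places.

0.9611

finch: 0.3 × 0.5 × (1−0.85) × (1−0.55) × (1−0.85) × 0.05 = 0.0000759375
warbler: 0.7 × 0.35 × (1−0.9) × (1−0.85) × (1−0.15) × 0.6 = 0.00187425
P(warbler | x) = 0.00187425 / 0.0019501875 ≈ 0.9611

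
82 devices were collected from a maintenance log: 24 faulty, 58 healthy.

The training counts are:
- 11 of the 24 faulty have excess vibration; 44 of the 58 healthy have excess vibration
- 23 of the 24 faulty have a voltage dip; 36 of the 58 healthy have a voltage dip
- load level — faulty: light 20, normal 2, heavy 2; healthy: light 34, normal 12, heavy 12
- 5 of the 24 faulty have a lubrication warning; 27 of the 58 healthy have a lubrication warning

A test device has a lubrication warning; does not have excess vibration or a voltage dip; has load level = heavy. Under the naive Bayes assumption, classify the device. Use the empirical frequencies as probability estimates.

healthy

faulty: (24/82) × (13/24) × (1/24) × (2/24) × (5/24) ≈ 0.000114682
healthy: (58/82) × (14/58) × (22/58) × (12/58) × (27/58) ≈ 0.00623732
Highest score → healthy.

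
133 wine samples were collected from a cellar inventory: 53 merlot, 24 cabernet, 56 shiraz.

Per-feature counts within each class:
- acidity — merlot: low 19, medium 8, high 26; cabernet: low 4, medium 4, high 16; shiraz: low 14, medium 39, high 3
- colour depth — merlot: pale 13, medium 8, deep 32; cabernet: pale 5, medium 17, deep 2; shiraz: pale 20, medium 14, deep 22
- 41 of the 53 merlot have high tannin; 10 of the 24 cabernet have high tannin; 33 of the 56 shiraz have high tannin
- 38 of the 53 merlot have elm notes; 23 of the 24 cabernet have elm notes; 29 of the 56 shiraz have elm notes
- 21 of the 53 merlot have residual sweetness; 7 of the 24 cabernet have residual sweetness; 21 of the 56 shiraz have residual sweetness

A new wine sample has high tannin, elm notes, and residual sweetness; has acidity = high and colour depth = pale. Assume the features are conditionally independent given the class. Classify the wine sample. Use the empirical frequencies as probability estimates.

merlot

merlot: (53/133) × (26/53) × (13/53) × (41/53) × (38/53) × (21/53) ≈ 0.0105378
cabernet: (24/133) × (16/24) × (5/24) × (10/24) × (23/24) × (7/24) ≈ 0.0029189
shiraz: (56/133) × (3/56) × (20/56) × (33/56) × (29/56) × (21/56) ≈ 0.000921889
Highest score → merlot.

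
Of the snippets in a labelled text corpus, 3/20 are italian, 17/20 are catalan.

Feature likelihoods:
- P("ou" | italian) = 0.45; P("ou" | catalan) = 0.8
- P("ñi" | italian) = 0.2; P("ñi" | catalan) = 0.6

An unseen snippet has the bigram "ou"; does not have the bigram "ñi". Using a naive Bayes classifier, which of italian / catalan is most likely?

italian: 0.15 × 0.45 × (1−0.2) = 0.054
catalan: 0.85 × 0.8 × (1−0.6) = 0.272
Highest score → catalan.

catalan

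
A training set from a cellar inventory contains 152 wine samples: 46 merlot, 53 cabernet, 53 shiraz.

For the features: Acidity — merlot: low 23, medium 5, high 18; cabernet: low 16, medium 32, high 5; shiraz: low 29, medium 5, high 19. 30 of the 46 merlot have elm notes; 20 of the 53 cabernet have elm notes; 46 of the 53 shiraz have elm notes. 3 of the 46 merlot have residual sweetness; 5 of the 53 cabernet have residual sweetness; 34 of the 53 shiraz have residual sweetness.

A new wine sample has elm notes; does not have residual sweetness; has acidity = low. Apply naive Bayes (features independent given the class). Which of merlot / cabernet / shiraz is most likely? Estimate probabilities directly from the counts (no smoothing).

merlot

merlot: (46/152) × (23/46) × (30/46) × (43/46) ≈ 0.0922483
cabernet: (53/152) × (16/53) × (20/53) × (48/53) ≈ 0.0359746
shiraz: (53/152) × (29/53) × (46/53) × (19/53) ≈ 0.0593628
Highest score → merlot.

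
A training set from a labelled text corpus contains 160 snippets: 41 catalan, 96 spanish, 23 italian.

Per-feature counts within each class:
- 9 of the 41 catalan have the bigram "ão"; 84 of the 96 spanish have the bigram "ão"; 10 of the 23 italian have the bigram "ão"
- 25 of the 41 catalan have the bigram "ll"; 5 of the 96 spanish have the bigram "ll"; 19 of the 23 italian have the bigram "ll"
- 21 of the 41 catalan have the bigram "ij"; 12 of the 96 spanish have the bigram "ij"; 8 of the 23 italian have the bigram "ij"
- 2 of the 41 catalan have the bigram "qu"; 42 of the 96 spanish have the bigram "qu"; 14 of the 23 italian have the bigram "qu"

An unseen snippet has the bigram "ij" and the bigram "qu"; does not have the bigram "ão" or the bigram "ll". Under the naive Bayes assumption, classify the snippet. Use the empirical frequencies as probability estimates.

catalan: (41/160) × (32/41) × (16/41) × (21/41) × (2/41) ≈ 0.00195006
spanish: (96/160) × (12/96) × (91/96) × (12/96) × (42/96) = 0.003887939453125
italian: (23/160) × (13/23) × (4/23) × (8/23) × (14/23) ≈ 0.0029917
Highest score → spanish.

spanish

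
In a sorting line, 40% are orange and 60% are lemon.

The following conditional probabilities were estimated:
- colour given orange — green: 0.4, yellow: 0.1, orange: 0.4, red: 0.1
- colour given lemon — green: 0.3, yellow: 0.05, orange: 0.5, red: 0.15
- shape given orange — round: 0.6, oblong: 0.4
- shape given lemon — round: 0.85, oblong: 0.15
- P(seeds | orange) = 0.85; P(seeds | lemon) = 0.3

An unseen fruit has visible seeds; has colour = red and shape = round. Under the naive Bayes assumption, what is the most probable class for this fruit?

lemon

orange: 0.4 × 0.1 × 0.6 × 0.85 = 0.0204
lemon: 0.6 × 0.15 × 0.85 × 0.3 = 0.02295
Highest score → lemon.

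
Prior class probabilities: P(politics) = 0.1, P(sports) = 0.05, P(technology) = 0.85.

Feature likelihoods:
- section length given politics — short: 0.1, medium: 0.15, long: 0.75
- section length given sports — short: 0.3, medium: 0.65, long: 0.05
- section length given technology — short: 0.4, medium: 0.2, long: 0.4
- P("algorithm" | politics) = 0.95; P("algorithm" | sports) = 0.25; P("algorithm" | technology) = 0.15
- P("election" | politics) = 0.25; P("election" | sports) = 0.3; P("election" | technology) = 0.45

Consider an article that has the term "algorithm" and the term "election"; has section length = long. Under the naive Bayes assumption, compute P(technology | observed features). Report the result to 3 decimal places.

0.560

politics: 0.1 × 0.75 × 0.95 × 0.25 = 0.0178125
sports: 0.05 × 0.05 × 0.25 × 0.3 = 0.0001875
technology: 0.85 × 0.4 × 0.15 × 0.45 = 0.02295
P(technology | x) = 0.02295 / 0.04095 ≈ 0.560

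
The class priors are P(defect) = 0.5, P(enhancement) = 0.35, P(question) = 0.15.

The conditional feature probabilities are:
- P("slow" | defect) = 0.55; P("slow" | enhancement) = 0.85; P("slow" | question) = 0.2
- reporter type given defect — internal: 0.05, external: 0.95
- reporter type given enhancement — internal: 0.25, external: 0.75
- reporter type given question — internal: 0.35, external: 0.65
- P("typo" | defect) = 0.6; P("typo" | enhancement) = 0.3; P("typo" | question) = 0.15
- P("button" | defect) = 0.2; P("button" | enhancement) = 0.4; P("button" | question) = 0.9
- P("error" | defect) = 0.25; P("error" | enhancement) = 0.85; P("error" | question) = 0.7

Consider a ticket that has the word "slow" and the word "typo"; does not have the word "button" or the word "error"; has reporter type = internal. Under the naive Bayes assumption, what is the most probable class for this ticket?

defect

defect: 0.5 × 0.55 × 0.05 × 0.6 × (1−0.2) × (1−0.25) = 0.00495
enhancement: 0.35 × 0.85 × 0.25 × 0.3 × (1−0.4) × (1−0.85) = 0.002008125
question: 0.15 × 0.2 × 0.35 × 0.15 × (1−0.9) × (1−0.7) = 0.00004725
Highest score → defect.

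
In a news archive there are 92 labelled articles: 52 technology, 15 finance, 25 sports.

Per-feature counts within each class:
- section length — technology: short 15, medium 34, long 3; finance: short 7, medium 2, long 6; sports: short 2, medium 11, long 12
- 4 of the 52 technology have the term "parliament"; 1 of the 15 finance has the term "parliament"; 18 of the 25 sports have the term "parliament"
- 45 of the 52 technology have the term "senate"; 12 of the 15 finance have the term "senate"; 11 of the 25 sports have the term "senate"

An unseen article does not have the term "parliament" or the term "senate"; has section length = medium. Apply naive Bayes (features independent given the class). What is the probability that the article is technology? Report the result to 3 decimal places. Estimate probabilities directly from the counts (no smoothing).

0.668

technology: (52/92) × (34/52) × (48/52) × (7/52) ≈ 0.0459223
finance: (15/92) × (2/15) × (14/15) × (3/15) ≈ 0.00405797
sports: (25/92) × (11/25) × (7/25) × (14/25) ≈ 0.0187478
P(technology | x) = 0.0459223 / 0.06872807 ≈ 0.668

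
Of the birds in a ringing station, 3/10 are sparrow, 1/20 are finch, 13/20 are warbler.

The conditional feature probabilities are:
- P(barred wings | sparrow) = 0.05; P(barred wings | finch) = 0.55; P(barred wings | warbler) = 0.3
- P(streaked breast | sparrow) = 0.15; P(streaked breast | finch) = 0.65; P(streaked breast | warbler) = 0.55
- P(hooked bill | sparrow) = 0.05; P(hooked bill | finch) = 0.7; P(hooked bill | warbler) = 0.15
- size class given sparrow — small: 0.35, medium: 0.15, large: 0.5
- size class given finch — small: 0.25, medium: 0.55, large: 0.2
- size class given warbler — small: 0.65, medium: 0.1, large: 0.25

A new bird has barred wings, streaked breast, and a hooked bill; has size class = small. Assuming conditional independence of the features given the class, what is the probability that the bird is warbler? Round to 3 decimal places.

sparrow: 0.3 × 0.05 × 0.15 × 0.05 × 0.35 = 0.000039375
finch: 0.05 × 0.55 × 0.65 × 0.7 × 0.25 = 0.003128125
warbler: 0.65 × 0.3 × 0.55 × 0.15 × 0.65 = 0.010456875
P(warbler | x) = 0.010456875 / 0.013624375 ≈ 0.768

0.768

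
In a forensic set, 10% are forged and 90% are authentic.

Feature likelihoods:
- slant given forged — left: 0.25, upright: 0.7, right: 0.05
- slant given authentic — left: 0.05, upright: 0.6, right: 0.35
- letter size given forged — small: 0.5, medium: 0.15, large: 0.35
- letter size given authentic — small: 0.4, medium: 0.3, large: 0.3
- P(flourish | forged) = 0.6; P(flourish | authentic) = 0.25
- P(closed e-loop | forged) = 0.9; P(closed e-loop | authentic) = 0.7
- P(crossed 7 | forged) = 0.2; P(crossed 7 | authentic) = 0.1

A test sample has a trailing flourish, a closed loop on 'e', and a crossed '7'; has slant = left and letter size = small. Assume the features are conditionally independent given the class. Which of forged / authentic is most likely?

forged: 0.1 × 0.25 × 0.5 × 0.6 × 0.9 × 0.2 = 0.00135
authentic: 0.9 × 0.05 × 0.4 × 0.25 × 0.7 × 0.1 = 0.000315
Highest score → forged.

forged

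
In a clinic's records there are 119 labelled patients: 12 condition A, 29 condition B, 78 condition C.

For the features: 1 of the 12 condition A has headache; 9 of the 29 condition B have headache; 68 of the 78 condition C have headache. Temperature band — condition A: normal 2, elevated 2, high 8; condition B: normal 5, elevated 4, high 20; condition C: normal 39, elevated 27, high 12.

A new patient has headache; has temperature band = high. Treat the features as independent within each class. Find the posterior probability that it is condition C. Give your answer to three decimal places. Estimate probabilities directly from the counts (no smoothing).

0.603

condition A: (12/119) × (1/12) × (8/12) ≈ 0.00560224
condition B: (29/119) × (9/29) × (20/29) ≈ 0.0521588
condition C: (78/119) × (68/78) × (12/78) ≈ 0.0879121
P(condition C | x) = 0.0879121 / 0.14567314 ≈ 0.603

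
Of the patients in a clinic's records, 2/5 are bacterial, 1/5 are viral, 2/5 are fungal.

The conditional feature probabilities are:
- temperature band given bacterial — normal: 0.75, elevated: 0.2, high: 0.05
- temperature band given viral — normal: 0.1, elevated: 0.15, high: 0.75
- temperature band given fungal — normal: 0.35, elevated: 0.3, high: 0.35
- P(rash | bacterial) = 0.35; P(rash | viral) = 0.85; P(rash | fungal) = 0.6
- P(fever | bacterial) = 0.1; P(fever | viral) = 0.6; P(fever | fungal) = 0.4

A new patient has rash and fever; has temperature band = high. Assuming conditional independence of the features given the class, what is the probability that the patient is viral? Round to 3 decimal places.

0.690

bacterial: 0.4 × 0.05 × 0.35 × 0.1 = 0.0007
viral: 0.2 × 0.75 × 0.85 × 0.6 = 0.0765
fungal: 0.4 × 0.35 × 0.6 × 0.4 = 0.0336
P(viral | x) = 0.0765 / 0.1108 ≈ 0.690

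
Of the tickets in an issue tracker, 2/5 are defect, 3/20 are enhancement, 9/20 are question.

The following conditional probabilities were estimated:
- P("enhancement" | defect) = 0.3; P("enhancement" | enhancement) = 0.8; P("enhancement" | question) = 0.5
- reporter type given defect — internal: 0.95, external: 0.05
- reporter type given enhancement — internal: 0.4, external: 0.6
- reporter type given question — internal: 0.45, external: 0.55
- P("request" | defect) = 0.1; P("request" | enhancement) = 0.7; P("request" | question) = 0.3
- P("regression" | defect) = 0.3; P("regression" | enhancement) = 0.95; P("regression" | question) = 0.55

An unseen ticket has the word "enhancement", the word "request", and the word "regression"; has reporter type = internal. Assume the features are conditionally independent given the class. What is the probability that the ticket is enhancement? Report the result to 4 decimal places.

defect: 0.4 × 0.3 × 0.95 × 0.1 × 0.3 = 0.00342
enhancement: 0.15 × 0.8 × 0.4 × 0.7 × 0.95 = 0.03192
question: 0.45 × 0.5 × 0.45 × 0.3 × 0.55 = 0.01670625
P(enhancement | x) = 0.03192 / 0.05204625 ≈ 0.6133

0.6133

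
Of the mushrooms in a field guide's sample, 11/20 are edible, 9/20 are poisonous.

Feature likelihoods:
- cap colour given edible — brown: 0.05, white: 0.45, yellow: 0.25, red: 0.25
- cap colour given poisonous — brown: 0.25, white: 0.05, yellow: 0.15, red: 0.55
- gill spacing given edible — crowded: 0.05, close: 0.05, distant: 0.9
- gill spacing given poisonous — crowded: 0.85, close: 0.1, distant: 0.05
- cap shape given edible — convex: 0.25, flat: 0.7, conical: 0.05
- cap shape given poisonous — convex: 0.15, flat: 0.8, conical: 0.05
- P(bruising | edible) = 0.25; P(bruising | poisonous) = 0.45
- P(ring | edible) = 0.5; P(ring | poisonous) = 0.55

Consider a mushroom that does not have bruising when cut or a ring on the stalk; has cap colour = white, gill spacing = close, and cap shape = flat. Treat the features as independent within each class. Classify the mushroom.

edible

edible: 0.55 × 0.45 × 0.05 × 0.7 × (1−0.25) × (1−0.5) = 0.0032484375
poisonous: 0.45 × 0.05 × 0.1 × 0.8 × (1−0.45) × (1−0.55) = 0.0004455
Highest score → edible.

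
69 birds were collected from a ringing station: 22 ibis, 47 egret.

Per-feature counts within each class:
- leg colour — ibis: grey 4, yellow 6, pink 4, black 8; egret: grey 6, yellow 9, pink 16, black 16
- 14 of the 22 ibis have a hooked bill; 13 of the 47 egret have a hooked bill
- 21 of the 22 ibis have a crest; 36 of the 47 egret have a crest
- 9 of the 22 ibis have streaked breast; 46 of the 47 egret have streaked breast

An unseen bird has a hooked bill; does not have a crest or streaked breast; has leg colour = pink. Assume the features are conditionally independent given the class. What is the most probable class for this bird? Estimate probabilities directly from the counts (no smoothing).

ibis

ibis: (22/69) × (4/22) × (14/22) × (1/22) × (13/22) ≈ 0.000990864
egret: (47/69) × (16/47) × (13/47) × (11/47) × (1/47) ≈ 0.000319384
Highest score → ibis.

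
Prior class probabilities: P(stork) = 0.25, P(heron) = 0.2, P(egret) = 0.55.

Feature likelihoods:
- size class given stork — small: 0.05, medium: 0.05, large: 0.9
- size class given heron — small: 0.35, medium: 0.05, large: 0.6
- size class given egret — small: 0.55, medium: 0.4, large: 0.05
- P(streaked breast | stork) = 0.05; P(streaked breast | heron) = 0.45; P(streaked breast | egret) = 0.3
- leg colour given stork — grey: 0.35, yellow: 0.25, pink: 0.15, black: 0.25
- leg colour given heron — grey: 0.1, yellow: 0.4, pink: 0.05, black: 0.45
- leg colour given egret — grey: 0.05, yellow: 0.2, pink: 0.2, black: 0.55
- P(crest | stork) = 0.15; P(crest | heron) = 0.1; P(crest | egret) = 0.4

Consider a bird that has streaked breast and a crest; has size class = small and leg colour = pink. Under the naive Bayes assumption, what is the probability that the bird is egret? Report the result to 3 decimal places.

stork: 0.25 × 0.05 × 0.05 × 0.15 × 0.15 = 0.0000140625
heron: 0.2 × 0.35 × 0.45 × 0.05 × 0.1 = 0.0001575
egret: 0.55 × 0.55 × 0.3 × 0.2 × 0.4 = 0.00726
P(egret | x) = 0.00726 / 0.0074315625 ≈ 0.977

0.977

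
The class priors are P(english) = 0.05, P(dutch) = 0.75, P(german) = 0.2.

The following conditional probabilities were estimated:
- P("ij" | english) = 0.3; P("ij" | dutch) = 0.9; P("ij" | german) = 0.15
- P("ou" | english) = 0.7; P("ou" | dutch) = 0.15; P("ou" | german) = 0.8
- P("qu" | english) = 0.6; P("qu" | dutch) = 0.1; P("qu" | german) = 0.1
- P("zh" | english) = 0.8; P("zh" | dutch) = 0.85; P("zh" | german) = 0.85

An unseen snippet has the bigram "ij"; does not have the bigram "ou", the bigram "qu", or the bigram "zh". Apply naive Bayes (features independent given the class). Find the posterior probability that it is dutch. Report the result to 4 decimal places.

english: 0.05 × 0.3 × (1−0.7) × (1−0.6) × (1−0.8) = 0.00036
dutch: 0.75 × 0.9 × (1−0.15) × (1−0.1) × (1−0.85) = 0.07745625
german: 0.2 × 0.15 × (1−0.8) × (1−0.1) × (1−0.85) = 0.00081
P(dutch | x) = 0.07745625 / 0.07862625 ≈ 0.9851

0.9851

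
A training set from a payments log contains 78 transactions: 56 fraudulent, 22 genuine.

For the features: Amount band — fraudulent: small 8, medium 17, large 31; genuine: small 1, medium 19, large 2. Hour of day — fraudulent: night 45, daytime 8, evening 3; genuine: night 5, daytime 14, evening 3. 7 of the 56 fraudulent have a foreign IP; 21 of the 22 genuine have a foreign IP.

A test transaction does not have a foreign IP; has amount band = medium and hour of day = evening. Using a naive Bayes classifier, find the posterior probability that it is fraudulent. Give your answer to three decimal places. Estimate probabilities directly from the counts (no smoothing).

0.871

fraudulent: (56/78) × (17/56) × (3/56) × (49/56) ≈ 0.0102163
genuine: (22/78) × (19/22) × (3/22) × (1/22) ≈ 0.00150985
P(fraudulent | x) = 0.0102163 / 0.01172615 ≈ 0.871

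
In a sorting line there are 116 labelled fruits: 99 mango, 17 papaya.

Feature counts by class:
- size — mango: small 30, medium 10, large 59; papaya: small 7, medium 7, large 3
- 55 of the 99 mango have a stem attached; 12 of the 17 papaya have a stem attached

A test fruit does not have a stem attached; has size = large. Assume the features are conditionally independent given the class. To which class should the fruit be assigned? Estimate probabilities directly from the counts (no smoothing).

mango

mango: (99/116) × (59/99) × (44/99) ≈ 0.226054
papaya: (17/116) × (3/17) × (5/17) ≈ 0.00760649
Highest score → mango.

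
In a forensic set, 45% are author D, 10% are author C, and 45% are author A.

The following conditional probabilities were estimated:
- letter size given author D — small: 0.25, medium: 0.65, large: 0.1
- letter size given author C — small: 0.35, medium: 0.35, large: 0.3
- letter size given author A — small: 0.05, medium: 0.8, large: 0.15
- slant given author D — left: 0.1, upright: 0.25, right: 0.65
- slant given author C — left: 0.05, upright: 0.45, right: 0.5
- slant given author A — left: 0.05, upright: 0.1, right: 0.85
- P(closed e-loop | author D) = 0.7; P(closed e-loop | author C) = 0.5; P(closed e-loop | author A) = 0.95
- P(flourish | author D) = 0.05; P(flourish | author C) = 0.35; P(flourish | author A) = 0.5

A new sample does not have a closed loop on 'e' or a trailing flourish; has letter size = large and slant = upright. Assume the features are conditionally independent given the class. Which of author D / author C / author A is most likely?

author D: 0.45 × 0.1 × 0.25 × (1−0.7) × (1−0.05) = 0.00320625
author C: 0.1 × 0.3 × 0.45 × (1−0.5) × (1−0.35) = 0.0043875
author A: 0.45 × 0.15 × 0.1 × (1−0.95) × (1−0.5) = 0.00016875
Highest score → author C.

author C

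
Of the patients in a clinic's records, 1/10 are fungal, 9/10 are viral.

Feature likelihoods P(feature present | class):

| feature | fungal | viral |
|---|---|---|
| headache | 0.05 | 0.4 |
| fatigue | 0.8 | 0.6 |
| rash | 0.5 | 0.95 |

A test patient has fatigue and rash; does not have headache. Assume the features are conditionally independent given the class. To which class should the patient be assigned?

viral

fungal: 0.1 × (1−0.05) × 0.8 × 0.5 = 0.038
viral: 0.9 × (1−0.4) × 0.6 × 0.95 = 0.3078
Highest score → viral.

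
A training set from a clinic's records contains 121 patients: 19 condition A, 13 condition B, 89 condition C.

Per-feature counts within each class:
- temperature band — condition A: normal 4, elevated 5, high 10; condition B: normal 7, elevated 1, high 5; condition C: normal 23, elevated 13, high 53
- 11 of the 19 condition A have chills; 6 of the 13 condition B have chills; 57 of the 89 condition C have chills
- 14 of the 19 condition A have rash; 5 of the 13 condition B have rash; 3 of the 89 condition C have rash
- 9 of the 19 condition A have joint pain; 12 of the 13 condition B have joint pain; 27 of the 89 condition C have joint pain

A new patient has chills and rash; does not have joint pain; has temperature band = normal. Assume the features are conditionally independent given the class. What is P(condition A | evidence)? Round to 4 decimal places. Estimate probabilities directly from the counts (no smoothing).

condition A: (19/121) × (4/19) × (11/19) × (14/19) × (10/19) ≈ 0.00742223
condition B: (13/121) × (7/13) × (6/13) × (5/13) × (1/13) ≈ 0.000789958
condition C: (89/121) × (23/89) × (57/89) × (3/89) × (62/89) ≈ 0.00285865
P(condition A | x) = 0.00742223 / 0.011070838 ≈ 0.6704

0.6704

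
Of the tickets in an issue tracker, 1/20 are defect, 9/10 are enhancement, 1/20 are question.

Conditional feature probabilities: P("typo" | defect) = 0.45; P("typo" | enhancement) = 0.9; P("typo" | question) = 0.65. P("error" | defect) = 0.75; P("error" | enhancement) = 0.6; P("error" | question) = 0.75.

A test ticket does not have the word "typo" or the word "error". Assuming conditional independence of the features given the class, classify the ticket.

defect: 0.05 × (1−0.45) × (1−0.75) = 0.006875
enhancement: 0.9 × (1−0.9) × (1−0.6) = 0.036
question: 0.05 × (1−0.65) × (1−0.75) = 0.004375
Highest score → enhancement.

enhancement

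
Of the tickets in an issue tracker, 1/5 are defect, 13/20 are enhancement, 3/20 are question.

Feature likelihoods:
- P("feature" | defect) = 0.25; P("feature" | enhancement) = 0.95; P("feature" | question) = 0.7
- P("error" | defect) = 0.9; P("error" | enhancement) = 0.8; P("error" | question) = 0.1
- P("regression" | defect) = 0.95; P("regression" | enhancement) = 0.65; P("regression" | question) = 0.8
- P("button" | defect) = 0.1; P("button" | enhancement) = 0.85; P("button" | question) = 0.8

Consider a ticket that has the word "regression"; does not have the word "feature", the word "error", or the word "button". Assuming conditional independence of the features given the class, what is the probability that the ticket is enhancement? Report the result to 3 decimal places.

0.032

defect: 0.2 × (1−0.25) × (1−0.9) × 0.95 × (1−0.1) = 0.012825
enhancement: 0.65 × (1−0.95) × (1−0.8) × 0.65 × (1−0.85) = 0.00063375
question: 0.15 × (1−0.7) × (1−0.1) × 0.8 × (1−0.8) = 0.00648
P(enhancement | x) = 0.00063375 / 0.01993875 ≈ 0.032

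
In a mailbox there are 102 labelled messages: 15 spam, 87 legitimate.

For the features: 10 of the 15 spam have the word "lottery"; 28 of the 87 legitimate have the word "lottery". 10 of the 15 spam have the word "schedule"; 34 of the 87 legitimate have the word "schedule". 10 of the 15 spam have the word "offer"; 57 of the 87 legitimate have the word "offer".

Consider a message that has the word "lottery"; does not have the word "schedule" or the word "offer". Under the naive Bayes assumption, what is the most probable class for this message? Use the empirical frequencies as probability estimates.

legitimate

spam: (15/102) × (10/15) × (5/15) × (5/15) ≈ 0.0108932
legitimate: (87/102) × (28/87) × (53/87) × (30/87) ≈ 0.0576656
Highest score → legitimate.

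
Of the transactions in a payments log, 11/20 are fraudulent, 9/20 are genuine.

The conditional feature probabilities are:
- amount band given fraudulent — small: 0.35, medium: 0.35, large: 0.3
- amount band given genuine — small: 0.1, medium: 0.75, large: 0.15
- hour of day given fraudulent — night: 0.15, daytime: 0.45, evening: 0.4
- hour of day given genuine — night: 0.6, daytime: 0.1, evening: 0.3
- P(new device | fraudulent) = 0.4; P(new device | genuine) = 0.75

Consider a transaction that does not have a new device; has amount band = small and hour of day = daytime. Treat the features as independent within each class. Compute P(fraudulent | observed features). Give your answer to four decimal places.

fraudulent: 0.55 × 0.35 × 0.45 × (1−0.4) = 0.051975
genuine: 0.45 × 0.1 × 0.1 × (1−0.75) = 0.001125
P(fraudulent | x) = 0.051975 / 0.0531 ≈ 0.9788

0.9788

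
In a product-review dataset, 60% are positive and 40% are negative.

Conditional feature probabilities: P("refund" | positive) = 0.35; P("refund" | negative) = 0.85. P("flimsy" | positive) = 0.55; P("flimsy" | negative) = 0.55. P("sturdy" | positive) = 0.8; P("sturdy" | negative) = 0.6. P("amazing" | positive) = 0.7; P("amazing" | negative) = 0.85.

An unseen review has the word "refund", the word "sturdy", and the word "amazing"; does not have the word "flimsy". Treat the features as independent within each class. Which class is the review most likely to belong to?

positive: 0.6 × 0.35 × (1−0.55) × 0.8 × 0.7 = 0.05292
negative: 0.4 × 0.85 × (1−0.55) × 0.6 × 0.85 = 0.07803
Highest score → negative.

negative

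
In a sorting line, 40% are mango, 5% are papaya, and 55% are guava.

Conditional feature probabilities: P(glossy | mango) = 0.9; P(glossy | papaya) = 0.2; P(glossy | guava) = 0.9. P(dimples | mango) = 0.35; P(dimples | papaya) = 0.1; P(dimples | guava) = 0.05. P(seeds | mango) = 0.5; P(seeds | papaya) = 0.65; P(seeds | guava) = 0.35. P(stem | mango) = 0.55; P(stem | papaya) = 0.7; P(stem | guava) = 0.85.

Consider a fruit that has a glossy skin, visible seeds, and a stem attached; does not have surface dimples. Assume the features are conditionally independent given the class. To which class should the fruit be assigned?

mango: 0.4 × 0.9 × (1−0.35) × 0.5 × 0.55 = 0.06435
papaya: 0.05 × 0.2 × (1−0.1) × 0.65 × 0.7 = 0.004095
guava: 0.55 × 0.9 × (1−0.05) × 0.35 × 0.85 = 0.139899375
Highest score → guava.

guava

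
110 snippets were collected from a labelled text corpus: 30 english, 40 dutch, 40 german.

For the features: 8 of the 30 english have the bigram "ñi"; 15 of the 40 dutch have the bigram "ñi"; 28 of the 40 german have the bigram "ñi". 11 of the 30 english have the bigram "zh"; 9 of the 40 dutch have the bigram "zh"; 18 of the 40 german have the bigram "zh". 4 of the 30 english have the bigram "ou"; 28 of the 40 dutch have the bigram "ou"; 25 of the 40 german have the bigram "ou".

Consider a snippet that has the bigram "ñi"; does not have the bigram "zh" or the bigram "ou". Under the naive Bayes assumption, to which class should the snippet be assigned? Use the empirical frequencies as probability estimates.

english: (30/110) × (8/30) × (19/30) × (26/30) ≈ 0.0399192
dutch: (40/110) × (15/40) × (31/40) × (12/40) ≈ 0.0317045
german: (40/110) × (28/40) × (22/40) × (15/40) = 0.0525
Highest score → german.

german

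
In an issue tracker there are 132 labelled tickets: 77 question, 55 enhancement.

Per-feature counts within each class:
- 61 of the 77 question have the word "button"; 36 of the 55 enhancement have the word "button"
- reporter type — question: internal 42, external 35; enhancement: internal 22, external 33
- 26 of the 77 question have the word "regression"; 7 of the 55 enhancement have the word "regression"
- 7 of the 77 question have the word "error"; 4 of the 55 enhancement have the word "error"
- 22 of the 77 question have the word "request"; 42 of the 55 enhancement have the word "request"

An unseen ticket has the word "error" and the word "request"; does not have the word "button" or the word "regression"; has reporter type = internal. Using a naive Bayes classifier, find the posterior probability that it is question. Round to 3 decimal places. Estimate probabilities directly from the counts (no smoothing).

question: (77/132) × (16/77) × (42/77) × (51/77) × (7/77) × (22/77) ≈ 0.00113743
enhancement: (55/132) × (19/55) × (22/55) × (48/55) × (4/55) × (42/55) ≈ 0.00279063
P(question | x) = 0.00113743 / 0.00392806 ≈ 0.290

0.290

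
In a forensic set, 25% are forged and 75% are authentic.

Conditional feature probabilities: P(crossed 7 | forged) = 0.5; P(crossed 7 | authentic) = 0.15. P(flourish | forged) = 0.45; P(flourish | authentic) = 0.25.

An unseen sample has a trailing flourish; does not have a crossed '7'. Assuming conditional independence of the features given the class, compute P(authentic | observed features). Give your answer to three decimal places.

0.739

forged: 0.25 × (1−0.5) × 0.45 = 0.05625
authentic: 0.75 × (1−0.15) × 0.25 = 0.159375
P(authentic | x) = 0.159375 / 0.215625 ≈ 0.739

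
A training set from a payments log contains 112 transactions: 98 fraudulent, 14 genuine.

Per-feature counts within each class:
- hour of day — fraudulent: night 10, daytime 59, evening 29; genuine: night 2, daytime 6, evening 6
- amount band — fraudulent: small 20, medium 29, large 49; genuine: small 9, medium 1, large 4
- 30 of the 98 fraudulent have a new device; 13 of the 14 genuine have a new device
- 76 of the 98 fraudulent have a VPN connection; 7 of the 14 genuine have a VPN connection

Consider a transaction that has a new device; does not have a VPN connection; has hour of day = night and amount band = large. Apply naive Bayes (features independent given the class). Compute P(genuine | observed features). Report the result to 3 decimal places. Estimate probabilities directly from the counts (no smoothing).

fraudulent: (98/112) × (10/98) × (49/98) × (30/98) × (22/98) ≈ 0.00306792
genuine: (14/112) × (2/14) × (4/14) × (13/14) × (7/14) ≈ 0.0023688
P(genuine | x) = 0.0023688 / 0.00543672 ≈ 0.436

0.436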